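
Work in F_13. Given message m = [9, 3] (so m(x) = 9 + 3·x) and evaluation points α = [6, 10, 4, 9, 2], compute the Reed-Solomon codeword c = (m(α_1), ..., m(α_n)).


c = [1, 0, 8, 10, 2]

Message polynomial: m(x) = 9 + 3·x (mod 13).
For each evaluation point α_i, compute m(α_i) mod 13:
  α_1 = 6: Horner steps 3 → 1, so m(6) = 1.
  α_2 = 10: Horner steps 3 → 0, so m(10) = 0.
  α_3 = 4: Horner steps 3 → 8, so m(4) = 8.
  α_4 = 9: Horner steps 3 → 10, so m(9) = 10.
  α_5 = 2: Horner steps 3 → 2, so m(2) = 2.
Codeword c = [1, 0, 8, 10, 2] ∈ F_13^5.


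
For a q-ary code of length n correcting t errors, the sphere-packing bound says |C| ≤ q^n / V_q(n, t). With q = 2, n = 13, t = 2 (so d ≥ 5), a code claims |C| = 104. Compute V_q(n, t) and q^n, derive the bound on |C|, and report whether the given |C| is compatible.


V_q(n, t) = 92, q^n = 8192, Hamming bound = 89, |C| = 104 > bound (violated).

Step 1: Compute V_q(n, t) = Σ_{j=0}^2 C(n, j) (q−1)^j.
  j = 0: C(13,0)·(1)^0 = 1·1 = 1.
  j = 1: C(13,1)·(1)^1 = 13·1 = 13.
  j = 2: C(13,2)·(1)^2 = 78·1 = 78.
  V_q(n, t) = 1 + 13 + 78 = 92.
Step 2: q^n = 2^13 = 8192.
Step 3: Hamming bound ⌊q^n / V_q(n,t)⌋ = ⌊8192/92⌋ = 89.
Step 4: Compare |C| = 104 to 89: violated.
The claimed |C| lies above the Hamming bound, so no 2-ary code of length 13 with d ≥ 5 can have 104 codewords.


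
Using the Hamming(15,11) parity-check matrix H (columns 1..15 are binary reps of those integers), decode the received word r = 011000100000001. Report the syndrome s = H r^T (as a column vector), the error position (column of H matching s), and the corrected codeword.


s = (1, 0, 0, 1)^T, error position = 9, corrected codeword c = 011000101000001

Compute s = H r^T mod 2 one row at a time:
  s_1 = 0 + 0 + 0 + 0 + 0 + 0 + 0 + 1 = 1 ≡ 1 (mod 2).
  s_2 = 0 + 0 + 0 + 1 + 0 + 0 + 0 + 1 = 2 ≡ 0 (mod 2).
  s_3 = 1 + 1 + 0 + 1 + 0 + 0 + 0 + 1 = 4 ≡ 0 (mod 2).
  s_4 = 0 + 1 + 0 + 1 + 0 + 0 + 0 + 1 = 3 ≡ 1 (mod 2).
s = (1, 0, 0, 1)^T — this equals column 9 of H (binary 1001), so error is at position 9.
Correct: flip bit 9 of r = 011000100000001 to get c = 011000101000001.


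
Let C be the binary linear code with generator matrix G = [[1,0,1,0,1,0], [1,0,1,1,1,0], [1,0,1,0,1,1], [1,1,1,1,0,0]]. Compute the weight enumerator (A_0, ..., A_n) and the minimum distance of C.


Weight distribution: A_0 = 1, A_1 = 2, A_2 = 2, A_3 = 4, A_4 = 5, A_5 = 2. Minimum distance d = 1.

Enumerate all 2^4 = 16 messages m ∈ F_2^4.
For each, compute codeword c = mG in F_2^6, then tally its weight.
  m = 0000 → c = 000000, weight = 0.
  m = 1000 → c = 101010, weight = 3.
  m = 0100 → c = 101110, weight = 4.
  m = 1100 → c = 000100, weight = 1.
  m = 0010 → c = 101011, weight = 4.
  m = 1010 → c = 000001, weight = 1.
  m = 0110 → c = 000101, weight = 2.
  m = 1110 → c = 101111, weight = 5.
  m = 0001 → c = 111100, weight = 4.
  m = 1001 → c = 010110, weight = 3.
  m = 0101 → c = 010010, weight = 2.
  m = 1101 → c = 111000, weight = 3.
  m = 0011 → c = 010111, weight = 4.
  m = 1011 → c = 111101, weight = 5.
  m = 0111 → c = 111001, weight = 4.
  m = 1111 → c = 010011, weight = 3.
Tally weights:
  weight 0: 1 codewords.
  weight 1: 2 codewords.
  weight 2: 2 codewords.
  weight 3: 4 codewords.
  weight 4: 5 codewords.
  weight 5: 2 codewords.
Minimum distance d = smallest w > 0 with A_w > 0 = 1.
Sanity: Σ A_w = 16 = 2^4 = 16 ✓.


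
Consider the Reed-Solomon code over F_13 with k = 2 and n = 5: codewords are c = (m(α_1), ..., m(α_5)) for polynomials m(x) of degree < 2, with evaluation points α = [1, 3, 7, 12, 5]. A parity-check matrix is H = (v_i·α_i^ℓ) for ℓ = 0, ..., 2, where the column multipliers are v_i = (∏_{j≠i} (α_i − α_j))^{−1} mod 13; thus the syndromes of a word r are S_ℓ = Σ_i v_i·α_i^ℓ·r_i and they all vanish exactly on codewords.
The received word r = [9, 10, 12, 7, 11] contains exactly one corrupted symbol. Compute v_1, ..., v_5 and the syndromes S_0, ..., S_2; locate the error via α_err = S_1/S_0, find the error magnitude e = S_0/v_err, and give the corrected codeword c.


S = (11, 2, 11), error at position 4, error magnitude e = 12, c = [9, 10, 12, 8, 11].

Step 1: column multipliers v_i = (∏_{j≠i}(α_i − α_j))^{−1} mod 13.
  i = 1 (α = 1): (1−3)(1−7)(1−12)(1−5) = (−2)·(−6)·(−11)·(−4) = 528 ≡ 8, so v_1 = 8^{−1} = 5 (mod 13).
  i = 2 (α = 3): (3−1)(3−7)(3−12)(3−5) = 2·(−4)·(−9)·(−2) = −144 ≡ 12, so v_2 = 12^{−1} = 12 (mod 13).
  i = 3 (α = 7): (7−1)(7−3)(7−12)(7−5) = 6·4·(−5)·2 = −240 ≡ 7, so v_3 = 7^{−1} = 2 (mod 13).
  i = 4 (α = 12): (12−1)(12−3)(12−7)(12−5) = 11·9·5·7 = 3465 ≡ 7, so v_4 = 7^{−1} = 2 (mod 13).
  i = 5 (α = 5): (5−1)(5−3)(5−7)(5−12) = 4·2·(−2)·(−7) = 112 ≡ 8, so v_5 = 8^{−1} = 5 (mod 13).
  v = [5, 12, 2, 2, 5].
Step 2: syndromes of r = [9, 10, 12, 7, 11] (all sums mod 13).
  S_0 = Σ v_i r_i = 5·9 + 12·10 + 2·12 + 2·7 + 5·11 = 258 ≡ 11.
  S_1 = Σ v_i α_i r_i = 5·1·9 + 12·3·10 + 2·7·12 + 2·12·7 + 5·5·11 = 1016 ≡ 2.
  α_i^2 mod 13 = [1, 9, 10, 1, 12].
  S_2 = Σ v_i α_i^2 r_i = 5·1·9 + 12·9·10 + 2·10·12 + 2·1·7 + 5·12·11 = 2039 ≡ 11.
  S = (11, 2, 11) ≠ 0, so r is not a codeword (an error is present).
Step 3: locate the error. For a single error e at position i, S_ℓ = v_i·e·α_i^ℓ, so α_err = S_1/S_0.
  S_0^{−1} = 11^{−1} = 6 (mod 13), so α_err = 2·6 = 12 ≡ 12 = α_4. Error position i = 4.
  Consistency check: S_2/S_1 = 11·7 = 77 ≡ 12 = α_err ✓ (single-error assumption holds).
Step 4: error magnitude e = S_0/v_4 = S_0·∏_{j≠4}(α_4 − α_j) = 11·7 = 77 ≡ 12 (mod 13).
Step 5: correct position 4: c_4 = r_4 − e = 7 − 12 ≡ 8 (mod 13). Hence c = [9, 10, 12, 8, 11].
  Check: interpolating c through the α_i gives m(x) = 2 + 7·x (degree < 2) with m(α_i) = c_i for every i, so c is indeed a codeword.


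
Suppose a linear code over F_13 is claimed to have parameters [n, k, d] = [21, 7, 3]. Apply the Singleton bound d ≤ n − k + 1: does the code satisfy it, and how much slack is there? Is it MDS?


Singleton RHS = n − k + 1 = 15, slack = 12, bound satisfied, not MDS.

Singleton bound: d ≤ n − k + 1.
Here n = 21, k = 7, so n − k + 1 = 15.
Given d = 3, check d ≤ 15: YES.
Slack = (n − k + 1) − d = 12.
The code is NOT MDS (slack = 12 > 0).
Description: the claimed parameters are [21, 7, 3]_13; such a code would be non-MDS.


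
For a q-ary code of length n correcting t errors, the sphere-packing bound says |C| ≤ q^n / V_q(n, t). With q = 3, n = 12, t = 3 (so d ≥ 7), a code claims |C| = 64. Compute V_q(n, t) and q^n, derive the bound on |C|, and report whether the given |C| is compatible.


V_q(n, t) = 2049, q^n = 531441, Hamming bound = 259, |C| = 64 ≤ bound (satisfied).

Step 1: Compute V_q(n, t) = Σ_{j=0}^3 C(n, j) (q−1)^j.
  j = 0: C(12,0)·(2)^0 = 1·1 = 1.
  j = 1: C(12,1)·(2)^1 = 12·2 = 24.
  j = 2: C(12,2)·(2)^2 = 66·4 = 264.
  j = 3: C(12,3)·(2)^3 = 220·8 = 1760.
  V_q(n, t) = 1 + 24 + 264 + 1760 = 2049.
Step 2: q^n = 3^12 = 531441.
Step 3: Hamming bound ⌊q^n / V_q(n,t)⌋ = ⌊531441/2049⌋ = 259.
Step 4: Compare |C| = 64 to 259: satisfied.
The claimed |C| lies below the Hamming bound.


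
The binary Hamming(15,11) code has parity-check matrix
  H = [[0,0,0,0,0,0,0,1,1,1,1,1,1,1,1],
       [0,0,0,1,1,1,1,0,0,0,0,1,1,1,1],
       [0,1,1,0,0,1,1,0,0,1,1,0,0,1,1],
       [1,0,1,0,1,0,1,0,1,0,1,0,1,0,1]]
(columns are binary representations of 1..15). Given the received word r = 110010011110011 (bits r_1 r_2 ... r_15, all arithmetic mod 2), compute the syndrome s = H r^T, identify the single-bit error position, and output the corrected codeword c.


s = (0, 1, 1, 1)^T, error position = 7, corrected codeword c = 110010111110011

Compute s = H r^T mod 2 one row at a time:
  s_1 = 1 + 1 + 1 + 1 + 0 + 0 + 1 + 1 = 6 ≡ 0 (mod 2).
  s_2 = 0 + 1 + 0 + 0 + 0 + 0 + 1 + 1 = 3 ≡ 1 (mod 2).
  s_3 = 1 + 0 + 0 + 0 + 1 + 1 + 1 + 1 = 5 ≡ 1 (mod 2).
  s_4 = 1 + 0 + 1 + 0 + 1 + 1 + 0 + 1 = 5 ≡ 1 (mod 2).
s = (0, 1, 1, 1)^T — this equals column 7 of H (binary 0111), so error is at position 7.
Correct: flip bit 7 of r = 110010011110011 to get c = 110010111110011.


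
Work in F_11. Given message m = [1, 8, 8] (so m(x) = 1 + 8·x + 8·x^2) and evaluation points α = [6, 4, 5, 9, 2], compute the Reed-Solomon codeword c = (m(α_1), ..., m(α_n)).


c = [7, 7, 10, 6, 5]

Message polynomial: m(x) = 1 + 8·x + 8·x^2 (mod 11).
For each evaluation point α_i, compute m(α_i) mod 11:
  α_1 = 6: Horner steps 8 → 1 → 7, so m(6) = 7.
  α_2 = 4: Horner steps 8 → 7 → 7, so m(4) = 7.
  α_3 = 5: Horner steps 8 → 4 → 10, so m(5) = 10.
  α_4 = 9: Horner steps 8 → 3 → 6, so m(9) = 6.
  α_5 = 2: Horner steps 8 → 2 → 5, so m(2) = 5.
Codeword c = [7, 7, 10, 6, 5] ∈ F_11^5.


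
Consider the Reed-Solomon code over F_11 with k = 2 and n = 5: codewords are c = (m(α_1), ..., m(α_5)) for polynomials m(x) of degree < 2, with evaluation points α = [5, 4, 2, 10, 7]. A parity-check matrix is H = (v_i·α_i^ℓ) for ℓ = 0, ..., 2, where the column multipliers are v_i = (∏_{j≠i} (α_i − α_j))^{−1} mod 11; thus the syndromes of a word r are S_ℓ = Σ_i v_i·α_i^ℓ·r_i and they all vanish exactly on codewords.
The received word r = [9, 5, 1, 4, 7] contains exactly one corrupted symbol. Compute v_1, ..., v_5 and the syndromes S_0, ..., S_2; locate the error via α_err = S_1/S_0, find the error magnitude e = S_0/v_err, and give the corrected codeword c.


S = (9, 3, 1), error at position 2, error magnitude e = 6, c = [9, 10, 1, 4, 7].

Step 1: column multipliers v_i = (∏_{j≠i}(α_i − α_j))^{−1} mod 11.
  i = 1 (α = 5): (5−4)(5−2)(5−10)(5−7) = 1·3·(−5)·(−2) = 30 ≡ 8, so v_1 = 8^{−1} = 7 (mod 11).
  i = 2 (α = 4): (4−5)(4−2)(4−10)(4−7) = (−1)·2·(−6)·(−3) = −36 ≡ 8, so v_2 = 8^{−1} = 7 (mod 11).
  i = 3 (α = 2): (2−5)(2−4)(2−10)(2−7) = (−3)·(−2)·(−8)·(−5) = 240 ≡ 9, so v_3 = 9^{−1} = 5 (mod 11).
  i = 4 (α = 10): (10−5)(10−4)(10−2)(10−7) = 5·6·8·3 = 720 ≡ 5, so v_4 = 5^{−1} = 9 (mod 11).
  i = 5 (α = 7): (7−5)(7−4)(7−2)(7−10) = 2·3·5·(−3) = −90 ≡ 9, so v_5 = 9^{−1} = 5 (mod 11).
  v = [7, 7, 5, 9, 5].
Step 2: syndromes of r = [9, 5, 1, 4, 7] (all sums mod 11).
  S_0 = Σ v_i r_i = 7·9 + 7·5 + 5·1 + 9·4 + 5·7 = 174 ≡ 9.
  S_1 = Σ v_i α_i r_i = 7·5·9 + 7·4·5 + 5·2·1 + 9·10·4 + 5·7·7 = 1070 ≡ 3.
  α_i^2 mod 11 = [3, 5, 4, 1, 5].
  S_2 = Σ v_i α_i^2 r_i = 7·3·9 + 7·5·5 + 5·4·1 + 9·1·4 + 5·5·7 = 595 ≡ 1.
  S = (9, 3, 1) ≠ 0, so r is not a codeword (an error is present).
Step 3: locate the error. For a single error e at position i, S_ℓ = v_i·e·α_i^ℓ, so α_err = S_1/S_0.
  S_0^{−1} = 9^{−1} = 5 (mod 11), so α_err = 3·5 = 15 ≡ 4 = α_2. Error position i = 2.
  Consistency check: S_2/S_1 = 1·4 = 4 ≡ 4 = α_err ✓ (single-error assumption holds).
Step 4: error magnitude e = S_0/v_2 = S_0·∏_{j≠2}(α_2 − α_j) = 9·8 = 72 ≡ 6 (mod 11).
Step 5: correct position 2: c_2 = r_2 − e = 5 − 6 ≡ 10 (mod 11). Hence c = [9, 10, 1, 4, 7].
  Check: interpolating c through the α_i gives m(x) = 3 + 10·x (degree < 2) with m(α_i) = c_i for every i, so c is indeed a codeword.


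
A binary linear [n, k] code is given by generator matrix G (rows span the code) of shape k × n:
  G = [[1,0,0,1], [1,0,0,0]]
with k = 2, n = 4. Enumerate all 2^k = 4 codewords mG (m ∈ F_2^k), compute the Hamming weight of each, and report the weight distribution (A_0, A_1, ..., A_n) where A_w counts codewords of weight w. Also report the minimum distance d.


Weight distribution: A_0 = 1, A_1 = 2, A_2 = 1. Minimum distance d = 1.

Enumerate all 2^2 = 4 messages m ∈ F_2^2.
For each, compute codeword c = mG in F_2^4, then tally its weight.
  m = 00 → c = 0000, weight = 0.
  m = 10 → c = 1001, weight = 2.
  m = 01 → c = 1000, weight = 1.
  m = 11 → c = 0001, weight = 1.
Tally weights:
  weight 0: 1 codewords.
  weight 1: 2 codewords.
  weight 2: 1 codewords.
Minimum distance d = smallest w > 0 with A_w > 0 = 1.
Sanity: Σ A_w = 4 = 2^2 = 4 ✓.


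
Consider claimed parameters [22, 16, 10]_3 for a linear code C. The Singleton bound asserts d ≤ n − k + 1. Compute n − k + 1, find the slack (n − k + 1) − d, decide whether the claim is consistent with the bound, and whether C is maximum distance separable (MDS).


Singleton RHS = n − k + 1 = 7, slack = -3, bound violated (no such code; not MDS).

Singleton bound: d ≤ n − k + 1.
Here n = 22, k = 16, so n − k + 1 = 7.
Given d = 10, check d ≤ 7: NO.
Slack = (n − k + 1) − d = -3.
The slack is negative: d = 10 exceeds n − k + 1 = 7 by 3, so the Singleton bound is violated and no linear [22, 16, 10]_3 code can exist. In particular it is not MDS (MDS requires d = n − k + 1 exactly).
Description: the claimed parameters are [22, 16, 10]_3; such a code would be impossible (violates the Singleton bound).


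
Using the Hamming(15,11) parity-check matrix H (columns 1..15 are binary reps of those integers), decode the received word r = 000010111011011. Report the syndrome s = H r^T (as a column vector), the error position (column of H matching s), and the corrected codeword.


s = (0, 1, 0, 1)^T, error position = 5, corrected codeword c = 000000111011011

Compute s = H r^T mod 2 one row at a time:
  s_1 = 1 + 1 + 0 + 1 + 1 + 0 + 1 + 1 = 6 ≡ 0 (mod 2).
  s_2 = 0 + 1 + 0 + 1 + 1 + 0 + 1 + 1 = 5 ≡ 1 (mod 2).
  s_3 = 0 + 0 + 0 + 1 + 0 + 1 + 1 + 1 = 4 ≡ 0 (mod 2).
  s_4 = 0 + 0 + 1 + 1 + 1 + 1 + 0 + 1 = 5 ≡ 1 (mod 2).
s = (0, 1, 0, 1)^T — this equals column 5 of H (binary 0101), so error is at position 5.
Correct: flip bit 5 of r = 000010111011011 to get c = 000000111011011.


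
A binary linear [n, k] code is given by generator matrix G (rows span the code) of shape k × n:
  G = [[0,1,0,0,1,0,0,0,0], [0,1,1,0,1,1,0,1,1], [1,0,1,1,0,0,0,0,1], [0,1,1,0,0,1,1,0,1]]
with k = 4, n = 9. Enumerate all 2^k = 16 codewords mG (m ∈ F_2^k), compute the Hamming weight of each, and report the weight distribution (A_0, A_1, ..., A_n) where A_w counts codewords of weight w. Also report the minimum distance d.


Weight distribution: A_0 = 1, A_2 = 1, A_3 = 2, A_4 = 3, A_5 = 4, A_6 = 3, A_7 = 2. Minimum distance d = 2.

Enumerate all 2^4 = 16 messages m ∈ F_2^4.
For each, compute codeword c = mG in F_2^9, then tally its weight.
  m = 0000 → c = 000000000, weight = 0.
  m = 1000 → c = 010010000, weight = 2.
  m = 0100 → c = 011011011, weight = 6.
  m = 1100 → c = 001001011, weight = 4.
  m = 0010 → c = 101100001, weight = 4.
  m = 1010 → c = 111110001, weight = 6.
  m = 0110 → c = 110111010, weight = 6.
  m = 1110 → c = 100101010, weight = 4.
  m = 0001 → c = 011001101, weight = 5.
  m = 1001 → c = 001011101, weight = 5.
  m = 0101 → c = 000010110, weight = 3.
  m = 1101 → c = 010000110, weight = 3.
  m = 0011 → c = 110101100, weight = 5.
  m = 1011 → c = 100111100, weight = 5.
  m = 0111 → c = 101110111, weight = 7.
  m = 1111 → c = 111100111, weight = 7.
Tally weights:
  weight 0: 1 codewords.
  weight 2: 1 codewords.
  weight 3: 2 codewords.
  weight 4: 3 codewords.
  weight 5: 4 codewords.
  weight 6: 3 codewords.
  weight 7: 2 codewords.
Minimum distance d = smallest w > 0 with A_w > 0 = 2.
Sanity: Σ A_w = 16 = 2^4 = 16 ✓.


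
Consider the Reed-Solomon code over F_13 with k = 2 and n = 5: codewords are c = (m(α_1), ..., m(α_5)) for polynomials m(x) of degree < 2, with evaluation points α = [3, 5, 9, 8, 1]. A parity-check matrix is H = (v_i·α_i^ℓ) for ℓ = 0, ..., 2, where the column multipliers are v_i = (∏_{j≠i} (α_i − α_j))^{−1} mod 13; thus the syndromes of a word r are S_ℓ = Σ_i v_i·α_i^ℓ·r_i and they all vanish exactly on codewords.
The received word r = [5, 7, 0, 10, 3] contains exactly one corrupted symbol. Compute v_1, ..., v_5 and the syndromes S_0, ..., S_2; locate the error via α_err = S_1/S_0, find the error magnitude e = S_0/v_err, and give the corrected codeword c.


S = (8, 7, 11), error at position 3, error magnitude e = 2, c = [5, 7, 11, 10, 3].

Step 1: column multipliers v_i = (∏_{j≠i}(α_i − α_j))^{−1} mod 13.
  i = 1 (α = 3): (3−5)(3−9)(3−8)(3−1) = (−2)·(−6)·(−5)·2 = −120 ≡ 10, so v_1 = 10^{−1} = 4 (mod 13).
  i = 2 (α = 5): (5−3)(5−9)(5−8)(5−1) = 2·(−4)·(−3)·4 = 96 ≡ 5, so v_2 = 5^{−1} = 8 (mod 13).
  i = 3 (α = 9): (9−3)(9−5)(9−8)(9−1) = 6·4·1·8 = 192 ≡ 10, so v_3 = 10^{−1} = 4 (mod 13).
  i = 4 (α = 8): (8−3)(8−5)(8−9)(8−1) = 5·3·(−1)·7 = −105 ≡ 12, so v_4 = 12^{−1} = 12 (mod 13).
  i = 5 (α = 1): (1−3)(1−5)(1−9)(1−8) = (−2)·(−4)·(−8)·(−7) = 448 ≡ 6, so v_5 = 6^{−1} = 11 (mod 13).
  v = [4, 8, 4, 12, 11].
Step 2: syndromes of r = [5, 7, 0, 10, 3] (all sums mod 13).
  S_0 = Σ v_i r_i = 4·5 + 8·7 + 4·0 + 12·10 + 11·3 = 229 ≡ 8.
  S_1 = Σ v_i α_i r_i = 4·3·5 + 8·5·7 + 4·9·0 + 12·8·10 + 11·1·3 = 1333 ≡ 7.
  α_i^2 mod 13 = [9, 12, 3, 12, 1].
  S_2 = Σ v_i α_i^2 r_i = 4·9·5 + 8·12·7 + 4·3·0 + 12·12·10 + 11·1·3 = 2325 ≡ 11.
  S = (8, 7, 11) ≠ 0, so r is not a codeword (an error is present).
Step 3: locate the error. For a single error e at position i, S_ℓ = v_i·e·α_i^ℓ, so α_err = S_1/S_0.
  S_0^{−1} = 8^{−1} = 5 (mod 13), so α_err = 7·5 = 35 ≡ 9 = α_3. Error position i = 3.
  Consistency check: S_2/S_1 = 11·2 = 22 ≡ 9 = α_err ✓ (single-error assumption holds).
Step 4: error magnitude e = S_0/v_3 = S_0·∏_{j≠3}(α_3 − α_j) = 8·10 = 80 ≡ 2 (mod 13).
Step 5: correct position 3: c_3 = r_3 − e = 0 − 2 ≡ 11 (mod 13). Hence c = [5, 7, 11, 10, 3].
  Check: interpolating c through the α_i gives m(x) = 2 + 1·x (degree < 2) with m(α_i) = c_i for every i, so c is indeed a codeword.


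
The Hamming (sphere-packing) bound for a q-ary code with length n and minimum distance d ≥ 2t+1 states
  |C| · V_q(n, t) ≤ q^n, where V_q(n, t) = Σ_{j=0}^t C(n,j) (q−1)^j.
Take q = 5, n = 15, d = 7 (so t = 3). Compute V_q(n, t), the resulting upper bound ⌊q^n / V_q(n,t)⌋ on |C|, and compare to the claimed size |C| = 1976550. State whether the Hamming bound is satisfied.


V_q(n, t) = 30861, q^n = 30517578125, Hamming bound = 988871, |C| = 1976550 > bound (violated).

Step 1: Compute V_q(n, t) = Σ_{j=0}^3 C(n, j) (q−1)^j.
  j = 0: C(15,0)·(4)^0 = 1·1 = 1.
  j = 1: C(15,1)·(4)^1 = 15·4 = 60.
  j = 2: C(15,2)·(4)^2 = 105·16 = 1680.
  j = 3: C(15,3)·(4)^3 = 455·64 = 29120.
  V_q(n, t) = 1 + 60 + 1680 + 29120 = 30861.
Step 2: q^n = 5^15 = 30517578125.
Step 3: Hamming bound ⌊q^n / V_q(n,t)⌋ = ⌊30517578125/30861⌋ = 988871.
Step 4: Compare |C| = 1976550 to 988871: violated.
The claimed |C| lies above the Hamming bound, so no 5-ary code of length 15 with d ≥ 7 can have 1976550 codewords.


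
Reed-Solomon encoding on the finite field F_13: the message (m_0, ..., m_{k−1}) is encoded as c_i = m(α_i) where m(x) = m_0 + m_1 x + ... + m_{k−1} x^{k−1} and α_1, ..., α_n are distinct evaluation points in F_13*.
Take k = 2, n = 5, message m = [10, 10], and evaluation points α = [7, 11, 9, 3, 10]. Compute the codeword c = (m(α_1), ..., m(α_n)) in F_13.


c = [2, 3, 9, 1, 6]

Message polynomial: m(x) = 10 + 10·x (mod 13).
For each evaluation point α_i, compute m(α_i) mod 13:
  α_1 = 7: Horner steps 10 → 2, so m(7) = 2.
  α_2 = 11: Horner steps 10 → 3, so m(11) = 3.
  α_3 = 9: Horner steps 10 → 9, so m(9) = 9.
  α_4 = 3: Horner steps 10 → 1, so m(3) = 1.
  α_5 = 10: Horner steps 10 → 6, so m(10) = 6.
Codeword c = [2, 3, 9, 1, 6] ∈ F_13^5.


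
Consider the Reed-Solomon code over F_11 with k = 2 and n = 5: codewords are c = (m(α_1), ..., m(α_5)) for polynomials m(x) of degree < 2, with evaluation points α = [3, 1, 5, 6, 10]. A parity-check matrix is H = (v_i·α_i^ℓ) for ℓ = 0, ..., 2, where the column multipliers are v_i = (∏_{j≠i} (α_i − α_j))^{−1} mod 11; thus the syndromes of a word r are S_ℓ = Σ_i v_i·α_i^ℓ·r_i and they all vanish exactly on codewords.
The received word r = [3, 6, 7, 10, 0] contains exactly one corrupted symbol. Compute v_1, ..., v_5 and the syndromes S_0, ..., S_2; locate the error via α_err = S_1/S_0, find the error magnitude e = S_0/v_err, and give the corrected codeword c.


S = (6, 7, 10), error at position 1, error magnitude e = 2, c = [1, 6, 7, 10, 0].

Step 1: column multipliers v_i = (∏_{j≠i}(α_i − α_j))^{−1} mod 11.
  i = 1 (α = 3): (3−1)(3−5)(3−6)(3−10) = 2·(−2)·(−3)·(−7) = −84 ≡ 4, so v_1 = 4^{−1} = 3 (mod 11).
  i = 2 (α = 1): (1−3)(1−5)(1−6)(1−10) = (−2)·(−4)·(−5)·(−9) = 360 ≡ 8, so v_2 = 8^{−1} = 7 (mod 11).
  i = 3 (α = 5): (5−3)(5−1)(5−6)(5−10) = 2·4·(−1)·(−5) = 40 ≡ 7, so v_3 = 7^{−1} = 8 (mod 11).
  i = 4 (α = 6): (6−3)(6−1)(6−5)(6−10) = 3·5·1·(−4) = −60 ≡ 6, so v_4 = 6^{−1} = 2 (mod 11).
  i = 5 (α = 10): (10−3)(10−1)(10−5)(10−6) = 7·9·5·4 = 1260 ≡ 6, so v_5 = 6^{−1} = 2 (mod 11).
  v = [3, 7, 8, 2, 2].
Step 2: syndromes of r = [3, 6, 7, 10, 0] (all sums mod 11).
  S_0 = Σ v_i r_i = 3·3 + 7·6 + 8·7 + 2·10 + 2·0 = 127 ≡ 6.
  S_1 = Σ v_i α_i r_i = 3·3·3 + 7·1·6 + 8·5·7 + 2·6·10 + 2·10·0 = 469 ≡ 7.
  α_i^2 mod 11 = [9, 1, 3, 3, 1].
  S_2 = Σ v_i α_i^2 r_i = 3·9·3 + 7·1·6 + 8·3·7 + 2·3·10 + 2·1·0 = 351 ≡ 10.
  S = (6, 7, 10) ≠ 0, so r is not a codeword (an error is present).
Step 3: locate the error. For a single error e at position i, S_ℓ = v_i·e·α_i^ℓ, so α_err = S_1/S_0.
  S_0^{−1} = 6^{−1} = 2 (mod 11), so α_err = 7·2 = 14 ≡ 3 = α_1. Error position i = 1.
  Consistency check: S_2/S_1 = 10·8 = 80 ≡ 3 = α_err ✓ (single-error assumption holds).
Step 4: error magnitude e = S_0/v_1 = S_0·∏_{j≠1}(α_1 − α_j) = 6·4 = 24 ≡ 2 (mod 11).
Step 5: correct position 1: c_1 = r_1 − e = 3 − 2 ≡ 1 (mod 11). Hence c = [1, 6, 7, 10, 0].
  Check: interpolating c through the α_i gives m(x) = 3 + 3·x (degree < 2) with m(α_i) = c_i for every i, so c is indeed a codeword.


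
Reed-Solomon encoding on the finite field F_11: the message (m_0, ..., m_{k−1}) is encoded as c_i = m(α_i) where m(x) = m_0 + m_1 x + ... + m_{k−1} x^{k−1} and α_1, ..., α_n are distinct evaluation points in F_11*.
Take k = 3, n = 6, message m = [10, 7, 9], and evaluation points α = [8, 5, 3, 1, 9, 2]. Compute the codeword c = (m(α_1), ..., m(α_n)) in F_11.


c = [4, 6, 2, 4, 10, 5]

Message polynomial: m(x) = 10 + 7·x + 9·x^2 (mod 11).
For each evaluation point α_i, compute m(α_i) mod 11:
  α_1 = 8: Horner steps 9 → 2 → 4, so m(8) = 4.
  α_2 = 5: Horner steps 9 → 8 → 6, so m(5) = 6.
  α_3 = 3: Horner steps 9 → 1 → 2, so m(3) = 2.
  α_4 = 1: Horner steps 9 → 5 → 4, so m(1) = 4.
  α_5 = 9: Horner steps 9 → 0 → 10, so m(9) = 10.
  α_6 = 2: Horner steps 9 → 3 → 5, so m(2) = 5.
Codeword c = [4, 6, 2, 4, 10, 5] ∈ F_11^6.


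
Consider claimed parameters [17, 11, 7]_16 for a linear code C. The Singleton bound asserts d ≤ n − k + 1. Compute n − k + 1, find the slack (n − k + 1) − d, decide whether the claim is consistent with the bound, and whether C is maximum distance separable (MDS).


Singleton RHS = n − k + 1 = 7, slack = 0, bound satisfied, MDS.

Singleton bound: d ≤ n − k + 1.
Here n = 17, k = 11, so n − k + 1 = 7.
Given d = 7, check d ≤ 7: YES.
Slack = (n − k + 1) − d = 0.
The code is MDS (slack = 0).
Description: the claimed parameters are [17, 11, 7]_16; such a code would be MDS (meets Singleton bound).


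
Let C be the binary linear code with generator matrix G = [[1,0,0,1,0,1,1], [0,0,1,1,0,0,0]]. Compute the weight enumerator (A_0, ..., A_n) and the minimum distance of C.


Weight distribution: A_0 = 1, A_2 = 1, A_4 = 2. Minimum distance d = 2.

Enumerate all 2^2 = 4 messages m ∈ F_2^2.
For each, compute codeword c = mG in F_2^7, then tally its weight.
  m = 00 → c = 0000000, weight = 0.
  m = 10 → c = 1001011, weight = 4.
  m = 01 → c = 0011000, weight = 2.
  m = 11 → c = 1010011, weight = 4.
Tally weights:
  weight 0: 1 codewords.
  weight 2: 1 codewords.
  weight 4: 2 codewords.
Minimum distance d = smallest w > 0 with A_w > 0 = 2.
Sanity: Σ A_w = 4 = 2^2 = 4 ✓.


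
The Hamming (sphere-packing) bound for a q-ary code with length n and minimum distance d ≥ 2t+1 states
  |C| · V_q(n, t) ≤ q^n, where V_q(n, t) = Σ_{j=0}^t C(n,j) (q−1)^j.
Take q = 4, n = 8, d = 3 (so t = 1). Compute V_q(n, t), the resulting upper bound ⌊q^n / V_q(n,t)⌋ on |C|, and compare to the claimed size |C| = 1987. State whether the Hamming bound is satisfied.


V_q(n, t) = 25, q^n = 65536, Hamming bound = 2621, |C| = 1987 ≤ bound (satisfied).

Step 1: Compute V_q(n, t) = Σ_{j=0}^1 C(n, j) (q−1)^j.
  j = 0: C(8,0)·(3)^0 = 1·1 = 1.
  j = 1: C(8,1)·(3)^1 = 8·3 = 24.
  V_q(n, t) = 1 + 24 = 25.
Step 2: q^n = 4^8 = 65536.
Step 3: Hamming bound ⌊q^n / V_q(n,t)⌋ = ⌊65536/25⌋ = 2621.
Step 4: Compare |C| = 1987 to 2621: satisfied.
The claimed |C| lies below the Hamming bound.


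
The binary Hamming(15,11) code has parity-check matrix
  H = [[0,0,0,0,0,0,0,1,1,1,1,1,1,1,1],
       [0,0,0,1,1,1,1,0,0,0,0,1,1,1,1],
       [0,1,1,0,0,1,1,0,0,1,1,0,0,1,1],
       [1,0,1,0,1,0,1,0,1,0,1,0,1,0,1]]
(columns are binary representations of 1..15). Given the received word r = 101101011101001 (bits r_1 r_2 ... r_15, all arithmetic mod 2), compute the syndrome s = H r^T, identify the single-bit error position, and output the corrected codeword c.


s = (1, 0, 0, 0)^T, error position = 8, corrected codeword c = 101101001101001

Compute s = H r^T mod 2 one row at a time:
  s_1 = 1 + 1 + 1 + 0 + 1 + 0 + 0 + 1 = 5 ≡ 1 (mod 2).
  s_2 = 1 + 0 + 1 + 0 + 1 + 0 + 0 + 1 = 4 ≡ 0 (mod 2).
  s_3 = 0 + 1 + 1 + 0 + 1 + 0 + 0 + 1 = 4 ≡ 0 (mod 2).
  s_4 = 1 + 1 + 0 + 0 + 1 + 0 + 0 + 1 = 4 ≡ 0 (mod 2).
s = (1, 0, 0, 0)^T — this equals column 8 of H (binary 1000), so error is at position 8.
Correct: flip bit 8 of r = 101101011101001 to get c = 101101001101001.


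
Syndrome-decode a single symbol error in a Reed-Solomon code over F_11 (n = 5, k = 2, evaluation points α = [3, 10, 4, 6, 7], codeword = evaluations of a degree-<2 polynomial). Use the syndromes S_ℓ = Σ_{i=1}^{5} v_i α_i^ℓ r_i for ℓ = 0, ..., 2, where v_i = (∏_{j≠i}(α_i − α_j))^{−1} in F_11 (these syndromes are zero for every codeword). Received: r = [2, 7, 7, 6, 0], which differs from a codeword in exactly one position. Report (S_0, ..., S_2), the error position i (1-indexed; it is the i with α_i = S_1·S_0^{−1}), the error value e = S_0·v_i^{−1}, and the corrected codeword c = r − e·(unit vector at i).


S = (4, 7, 4), error at position 2, error magnitude e = 3, c = [2, 4, 7, 6, 0].

Step 1: column multipliers v_i = (∏_{j≠i}(α_i − α_j))^{−1} mod 11.
  i = 1 (α = 3): (3−10)(3−4)(3−6)(3−7) = (−7)·(−1)·(−3)·(−4) = 84 ≡ 7, so v_1 = 7^{−1} = 8 (mod 11).
  i = 2 (α = 10): (10−3)(10−4)(10−6)(10−7) = 7·6·4·3 = 504 ≡ 9, so v_2 = 9^{−1} = 5 (mod 11).
  i = 3 (α = 4): (4−3)(4−10)(4−6)(4−7) = 1·(−6)·(−2)·(−3) = −36 ≡ 8, so v_3 = 8^{−1} = 7 (mod 11).
  i = 4 (α = 6): (6−3)(6−10)(6−4)(6−7) = 3·(−4)·2·(−1) = 24 ≡ 2, so v_4 = 2^{−1} = 6 (mod 11).
  i = 5 (α = 7): (7−3)(7−10)(7−4)(7−6) = 4·(−3)·3·1 = −36 ≡ 8, so v_5 = 8^{−1} = 7 (mod 11).
  v = [8, 5, 7, 6, 7].
Step 2: syndromes of r = [2, 7, 7, 6, 0] (all sums mod 11).
  S_0 = Σ v_i r_i = 8·2 + 5·7 + 7·7 + 6·6 + 7·0 = 136 ≡ 4.
  S_1 = Σ v_i α_i r_i = 8·3·2 + 5·10·7 + 7·4·7 + 6·6·6 + 7·7·0 = 810 ≡ 7.
  α_i^2 mod 11 = [9, 1, 5, 3, 5].
  S_2 = Σ v_i α_i^2 r_i = 8·9·2 + 5·1·7 + 7·5·7 + 6·3·6 + 7·5·0 = 532 ≡ 4.
  S = (4, 7, 4) ≠ 0, so r is not a codeword (an error is present).
Step 3: locate the error. For a single error e at position i, S_ℓ = v_i·e·α_i^ℓ, so α_err = S_1/S_0.
  S_0^{−1} = 4^{−1} = 3 (mod 11), so α_err = 7·3 = 21 ≡ 10 = α_2. Error position i = 2.
  Consistency check: S_2/S_1 = 4·8 = 32 ≡ 10 = α_err ✓ (single-error assumption holds).
Step 4: error magnitude e = S_0/v_2 = S_0·∏_{j≠2}(α_2 − α_j) = 4·9 = 36 ≡ 3 (mod 11).
Step 5: correct position 2: c_2 = r_2 − e = 7 − 3 ≡ 4 (mod 11). Hence c = [2, 4, 7, 6, 0].
  Check: interpolating c through the α_i gives m(x) = 9 + 5·x (degree < 2) with m(α_i) = c_i for every i, so c is indeed a codeword.


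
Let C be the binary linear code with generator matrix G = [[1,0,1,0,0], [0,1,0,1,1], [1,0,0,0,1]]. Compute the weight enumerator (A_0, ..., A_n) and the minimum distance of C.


Weight distribution: A_0 = 1, A_2 = 3, A_3 = 3, A_5 = 1. Minimum distance d = 2.

Enumerate all 2^3 = 8 messages m ∈ F_2^3.
For each, compute codeword c = mG in F_2^5, then tally its weight.
  m = 000 → c = 00000, weight = 0.
  m = 100 → c = 10100, weight = 2.
  m = 010 → c = 01011, weight = 3.
  m = 110 → c = 11111, weight = 5.
  m = 001 → c = 10001, weight = 2.
  m = 101 → c = 00101, weight = 2.
  m = 011 → c = 11010, weight = 3.
  m = 111 → c = 01110, weight = 3.
Tally weights:
  weight 0: 1 codewords.
  weight 2: 3 codewords.
  weight 3: 3 codewords.
  weight 5: 1 codewords.
Minimum distance d = smallest w > 0 with A_w > 0 = 2.
Sanity: Σ A_w = 8 = 2^3 = 8 ✓.


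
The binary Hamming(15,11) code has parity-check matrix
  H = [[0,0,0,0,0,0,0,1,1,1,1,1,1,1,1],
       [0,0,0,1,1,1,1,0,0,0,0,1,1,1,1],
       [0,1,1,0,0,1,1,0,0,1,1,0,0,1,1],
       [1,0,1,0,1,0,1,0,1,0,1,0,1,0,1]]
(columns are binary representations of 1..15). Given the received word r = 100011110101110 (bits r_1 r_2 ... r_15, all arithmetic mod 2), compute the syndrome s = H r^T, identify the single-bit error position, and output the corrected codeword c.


s = (1, 0, 0, 0)^T, error position = 8, corrected codeword c = 100011100101110

Compute s = H r^T mod 2 one row at a time:
  s_1 = 1 + 0 + 1 + 0 + 1 + 1 + 1 + 0 = 5 ≡ 1 (mod 2).
  s_2 = 0 + 1 + 1 + 1 + 1 + 1 + 1 + 0 = 6 ≡ 0 (mod 2).
  s_3 = 0 + 0 + 1 + 1 + 1 + 0 + 1 + 0 = 4 ≡ 0 (mod 2).
  s_4 = 1 + 0 + 1 + 1 + 0 + 0 + 1 + 0 = 4 ≡ 0 (mod 2).
s = (1, 0, 0, 0)^T — this equals column 8 of H (binary 1000), so error is at position 8.
Correct: flip bit 8 of r = 100011110101110 to get c = 100011100101110.


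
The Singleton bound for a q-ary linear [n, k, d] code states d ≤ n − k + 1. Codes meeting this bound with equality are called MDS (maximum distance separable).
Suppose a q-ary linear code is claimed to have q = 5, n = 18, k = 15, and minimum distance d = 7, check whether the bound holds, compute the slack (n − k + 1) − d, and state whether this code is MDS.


Singleton RHS = n − k + 1 = 4, slack = -3, bound violated (no such code; not MDS).

Singleton bound: d ≤ n − k + 1.
Here n = 18, k = 15, so n − k + 1 = 4.
Given d = 7, check d ≤ 4: NO.
Slack = (n − k + 1) − d = -3.
The slack is negative: d = 7 exceeds n − k + 1 = 4 by 3, so the Singleton bound is violated and no linear [18, 15, 7]_5 code can exist. In particular it is not MDS (MDS requires d = n − k + 1 exactly).
Description: the claimed parameters are [18, 15, 7]_5; such a code would be impossible (violates the Singleton bound).


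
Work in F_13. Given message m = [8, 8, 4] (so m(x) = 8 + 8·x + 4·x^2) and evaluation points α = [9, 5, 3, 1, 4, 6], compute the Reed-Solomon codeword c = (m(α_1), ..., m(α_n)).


c = [1, 5, 3, 7, 0, 5]

Message polynomial: m(x) = 8 + 8·x + 4·x^2 (mod 13).
For each evaluation point α_i, compute m(α_i) mod 13:
  α_1 = 9: Horner steps 4 → 5 → 1, so m(9) = 1.
  α_2 = 5: Horner steps 4 → 2 → 5, so m(5) = 5.
  α_3 = 3: Horner steps 4 → 7 → 3, so m(3) = 3.
  α_4 = 1: Horner steps 4 → 12 → 7, so m(1) = 7.
  α_5 = 4: Horner steps 4 → 11 → 0, so m(4) = 0.
  α_6 = 6: Horner steps 4 → 6 → 5, so m(6) = 5.
Codeword c = [1, 5, 3, 7, 0, 5] ∈ F_13^6.


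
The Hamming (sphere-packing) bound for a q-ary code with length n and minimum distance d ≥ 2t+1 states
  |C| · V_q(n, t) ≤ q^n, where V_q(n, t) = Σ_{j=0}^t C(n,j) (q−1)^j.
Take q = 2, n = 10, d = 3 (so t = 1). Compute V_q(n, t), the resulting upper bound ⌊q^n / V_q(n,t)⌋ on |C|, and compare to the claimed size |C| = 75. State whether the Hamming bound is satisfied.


V_q(n, t) = 11, q^n = 1024, Hamming bound = 93, |C| = 75 ≤ bound (satisfied).

Step 1: Compute V_q(n, t) = Σ_{j=0}^1 C(n, j) (q−1)^j.
  j = 0: C(10,0)·(1)^0 = 1·1 = 1.
  j = 1: C(10,1)·(1)^1 = 10·1 = 10.
  V_q(n, t) = 1 + 10 = 11.
Step 2: q^n = 2^10 = 1024.
Step 3: Hamming bound ⌊q^n / V_q(n,t)⌋ = ⌊1024/11⌋ = 93.
Step 4: Compare |C| = 75 to 93: satisfied.
The claimed |C| lies below the Hamming bound.


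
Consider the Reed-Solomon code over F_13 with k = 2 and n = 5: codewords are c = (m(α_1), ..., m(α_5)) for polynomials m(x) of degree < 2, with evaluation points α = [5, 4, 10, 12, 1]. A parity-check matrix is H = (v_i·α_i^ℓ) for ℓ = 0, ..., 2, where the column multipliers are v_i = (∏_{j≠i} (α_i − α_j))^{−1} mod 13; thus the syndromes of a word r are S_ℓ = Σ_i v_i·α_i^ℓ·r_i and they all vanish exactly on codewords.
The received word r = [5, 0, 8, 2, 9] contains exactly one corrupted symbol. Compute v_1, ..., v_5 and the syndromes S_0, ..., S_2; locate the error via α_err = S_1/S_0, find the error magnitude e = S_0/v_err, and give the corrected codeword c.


S = (6, 4, 7), error at position 1, error magnitude e = 8, c = [10, 0, 8, 2, 9].

Step 1: column multipliers v_i = (∏_{j≠i}(α_i − α_j))^{−1} mod 13.
  i = 1 (α = 5): (5−4)(5−10)(5−12)(5−1) = 1·(−5)·(−7)·4 = 140 ≡ 10, so v_1 = 10^{−1} = 4 (mod 13).
  i = 2 (α = 4): (4−5)(4−10)(4−12)(4−1) = (−1)·(−6)·(−8)·3 = −144 ≡ 12, so v_2 = 12^{−1} = 12 (mod 13).
  i = 3 (α = 10): (10−5)(10−4)(10−12)(10−1) = 5·6·(−2)·9 = −540 ≡ 6, so v_3 = 6^{−1} = 11 (mod 13).
  i = 4 (α = 12): (12−5)(12−4)(12−10)(12−1) = 7·8·2·11 = 1232 ≡ 10, so v_4 = 10^{−1} = 4 (mod 13).
  i = 5 (α = 1): (1−5)(1−4)(1−10)(1−12) = (−4)·(−3)·(−9)·(−11) = 1188 ≡ 5, so v_5 = 5^{−1} = 8 (mod 13).
  v = [4, 12, 11, 4, 8].
Step 2: syndromes of r = [5, 0, 8, 2, 9] (all sums mod 13).
  S_0 = Σ v_i r_i = 4·5 + 12·0 + 11·8 + 4·2 + 8·9 = 188 ≡ 6.
  S_1 = Σ v_i α_i r_i = 4·5·5 + 12·4·0 + 11·10·8 + 4·12·2 + 8·1·9 = 1148 ≡ 4.
  α_i^2 mod 13 = [12, 3, 9, 1, 1].
  S_2 = Σ v_i α_i^2 r_i = 4·12·5 + 12·3·0 + 11·9·8 + 4·1·2 + 8·1·9 = 1112 ≡ 7.
  S = (6, 4, 7) ≠ 0, so r is not a codeword (an error is present).
Step 3: locate the error. For a single error e at position i, S_ℓ = v_i·e·α_i^ℓ, so α_err = S_1/S_0.
  S_0^{−1} = 6^{−1} = 11 (mod 13), so α_err = 4·11 = 44 ≡ 5 = α_1. Error position i = 1.
  Consistency check: S_2/S_1 = 7·10 = 70 ≡ 5 = α_err ✓ (single-error assumption holds).
Step 4: error magnitude e = S_0/v_1 = S_0·∏_{j≠1}(α_1 − α_j) = 6·10 = 60 ≡ 8 (mod 13).
Step 5: correct position 1: c_1 = r_1 − e = 5 − 8 ≡ 10 (mod 13). Hence c = [10, 0, 8, 2, 9].
  Check: interpolating c through the α_i gives m(x) = 12 + 10·x (degree < 2) with m(α_i) = c_i for every i, so c is indeed a codeword.


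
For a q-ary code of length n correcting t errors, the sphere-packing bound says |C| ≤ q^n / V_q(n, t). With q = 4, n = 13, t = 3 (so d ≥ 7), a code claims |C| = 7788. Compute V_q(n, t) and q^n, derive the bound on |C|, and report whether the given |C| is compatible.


V_q(n, t) = 8464, q^n = 67108864, Hamming bound = 7928, |C| = 7788 ≤ bound (satisfied).

Step 1: Compute V_q(n, t) = Σ_{j=0}^3 C(n, j) (q−1)^j.
  j = 0: C(13,0)·(3)^0 = 1·1 = 1.
  j = 1: C(13,1)·(3)^1 = 13·3 = 39.
  j = 2: C(13,2)·(3)^2 = 78·9 = 702.
  j = 3: C(13,3)·(3)^3 = 286·27 = 7722.
  V_q(n, t) = 1 + 39 + 702 + 7722 = 8464.
Step 2: q^n = 4^13 = 67108864.
Step 3: Hamming bound ⌊q^n / V_q(n,t)⌋ = ⌊67108864/8464⌋ = 7928.
Step 4: Compare |C| = 7788 to 7928: satisfied.
The claimed |C| lies below the Hamming bound.


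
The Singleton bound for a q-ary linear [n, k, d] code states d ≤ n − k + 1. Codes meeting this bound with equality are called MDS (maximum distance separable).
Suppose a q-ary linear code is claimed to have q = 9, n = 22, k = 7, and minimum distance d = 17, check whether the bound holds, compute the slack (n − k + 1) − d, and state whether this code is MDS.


Singleton RHS = n − k + 1 = 16, slack = -1, bound violated (no such code; not MDS).

Singleton bound: d ≤ n − k + 1.
Here n = 22, k = 7, so n − k + 1 = 16.
Given d = 17, check d ≤ 16: NO.
Slack = (n − k + 1) − d = -1.
The slack is negative: d = 17 exceeds n − k + 1 = 16 by 1, so the Singleton bound is violated and no linear [22, 7, 17]_9 code can exist. In particular it is not MDS (MDS requires d = n − k + 1 exactly).
Description: the claimed parameters are [22, 7, 17]_9; such a code would be impossible (violates the Singleton bound).


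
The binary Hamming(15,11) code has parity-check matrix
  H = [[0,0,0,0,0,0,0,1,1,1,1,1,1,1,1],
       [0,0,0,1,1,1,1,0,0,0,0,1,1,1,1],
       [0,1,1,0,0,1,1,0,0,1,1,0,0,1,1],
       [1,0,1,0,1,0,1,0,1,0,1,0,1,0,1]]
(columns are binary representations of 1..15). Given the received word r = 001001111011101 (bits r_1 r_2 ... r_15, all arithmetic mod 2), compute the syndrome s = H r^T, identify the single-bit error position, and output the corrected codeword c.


s = (0, 1, 1, 0)^T, error position = 6, corrected codeword c = 001000111011101

Compute s = H r^T mod 2 one row at a time:
  s_1 = 1 + 1 + 0 + 1 + 1 + 1 + 0 + 1 = 6 ≡ 0 (mod 2).
  s_2 = 0 + 0 + 1 + 1 + 1 + 1 + 0 + 1 = 5 ≡ 1 (mod 2).
  s_3 = 0 + 1 + 1 + 1 + 0 + 1 + 0 + 1 = 5 ≡ 1 (mod 2).
  s_4 = 0 + 1 + 0 + 1 + 1 + 1 + 1 + 1 = 6 ≡ 0 (mod 2).
s = (0, 1, 1, 0)^T — this equals column 6 of H (binary 0110), so error is at position 6.
Correct: flip bit 6 of r = 001001111011101 to get c = 001000111011101.


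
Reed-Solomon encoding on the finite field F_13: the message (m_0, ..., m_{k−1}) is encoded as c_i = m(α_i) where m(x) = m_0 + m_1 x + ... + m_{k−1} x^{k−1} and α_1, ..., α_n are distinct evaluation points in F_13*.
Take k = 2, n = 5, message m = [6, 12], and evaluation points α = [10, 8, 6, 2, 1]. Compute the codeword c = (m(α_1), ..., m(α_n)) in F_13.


c = [9, 11, 0, 4, 5]

Message polynomial: m(x) = 6 + 12·x (mod 13).
For each evaluation point α_i, compute m(α_i) mod 13:
  α_1 = 10: Horner steps 12 → 9, so m(10) = 9.
  α_2 = 8: Horner steps 12 → 11, so m(8) = 11.
  α_3 = 6: Horner steps 12 → 0, so m(6) = 0.
  α_4 = 2: Horner steps 12 → 4, so m(2) = 4.
  α_5 = 1: Horner steps 12 → 5, so m(1) = 5.
Codeword c = [9, 11, 0, 4, 5] ∈ F_13^5.


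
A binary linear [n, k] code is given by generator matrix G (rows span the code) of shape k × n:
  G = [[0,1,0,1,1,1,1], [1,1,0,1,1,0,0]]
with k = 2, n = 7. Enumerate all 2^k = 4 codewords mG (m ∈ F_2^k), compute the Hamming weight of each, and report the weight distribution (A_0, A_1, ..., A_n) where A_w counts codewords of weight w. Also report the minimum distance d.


Weight distribution: A_0 = 1, A_3 = 1, A_4 = 1, A_5 = 1. Minimum distance d = 3.

Enumerate all 2^2 = 4 messages m ∈ F_2^2.
For each, compute codeword c = mG in F_2^7, then tally its weight.
  m = 00 → c = 0000000, weight = 0.
  m = 10 → c = 0101111, weight = 5.
  m = 01 → c = 1101100, weight = 4.
  m = 11 → c = 1000011, weight = 3.
Tally weights:
  weight 0: 1 codewords.
  weight 3: 1 codewords.
  weight 4: 1 codewords.
  weight 5: 1 codewords.
Minimum distance d = smallest w > 0 with A_w > 0 = 3.
Sanity: Σ A_w = 4 = 2^2 = 4 ✓.


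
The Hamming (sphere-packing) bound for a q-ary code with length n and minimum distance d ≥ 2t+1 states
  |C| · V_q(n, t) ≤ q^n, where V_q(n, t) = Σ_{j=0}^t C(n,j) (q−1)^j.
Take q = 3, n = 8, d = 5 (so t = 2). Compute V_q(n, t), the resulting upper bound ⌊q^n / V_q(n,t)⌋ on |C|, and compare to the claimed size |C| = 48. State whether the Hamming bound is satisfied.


V_q(n, t) = 129, q^n = 6561, Hamming bound = 50, |C| = 48 ≤ bound (satisfied).

Step 1: Compute V_q(n, t) = Σ_{j=0}^2 C(n, j) (q−1)^j.
  j = 0: C(8,0)·(2)^0 = 1·1 = 1.
  j = 1: C(8,1)·(2)^1 = 8·2 = 16.
  j = 2: C(8,2)·(2)^2 = 28·4 = 112.
  V_q(n, t) = 1 + 16 + 112 = 129.
Step 2: q^n = 3^8 = 6561.
Step 3: Hamming bound ⌊q^n / V_q(n,t)⌋ = ⌊6561/129⌋ = 50.
Step 4: Compare |C| = 48 to 50: satisfied.
The claimed |C| lies below the Hamming bound.
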